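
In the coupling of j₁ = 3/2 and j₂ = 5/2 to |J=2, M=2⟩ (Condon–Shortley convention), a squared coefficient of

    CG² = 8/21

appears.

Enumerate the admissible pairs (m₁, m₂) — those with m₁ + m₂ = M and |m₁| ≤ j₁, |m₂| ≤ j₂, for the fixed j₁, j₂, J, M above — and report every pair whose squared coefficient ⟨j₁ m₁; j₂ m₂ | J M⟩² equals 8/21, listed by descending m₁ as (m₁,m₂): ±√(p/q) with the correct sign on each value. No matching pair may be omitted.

Admissible pairs with m₁+m₂ = M = 2: (-1/2,5/2), (1/2,3/2), (3/2,1/2)
  (m₁,m₂)=(3/2,1/2): CG² = 1/7, CG = +√(1/7)
  (m₁,m₂)=(1/2,3/2): CG² = 8/21, CG = −√(8/21)   ← matches the target
  (m₁,m₂)=(-1/2,5/2): CG² = 10/21, CG = +√(10/21)
Pairs with CG² = 8/21: (1/2,3/2): −√(8/21)

(1/2,3/2): −√(8/21)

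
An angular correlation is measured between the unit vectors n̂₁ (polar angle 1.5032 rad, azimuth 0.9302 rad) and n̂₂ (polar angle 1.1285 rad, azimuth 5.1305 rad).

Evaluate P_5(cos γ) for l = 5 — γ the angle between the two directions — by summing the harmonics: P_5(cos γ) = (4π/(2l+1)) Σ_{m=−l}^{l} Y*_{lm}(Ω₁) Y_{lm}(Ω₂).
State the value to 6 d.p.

Summing Y*_{l m}(θ₁,φ₁)·Y_{l m}(θ₂,φ₂) over m ∈ [−5, 5]; prefactor 4π/(2·5+1) = 1.142397:
  m=-5: (-0.028151, -0.457992) × (0.242898, -0.138996) = (-0.070497, -0.107332)  (running Σ = (-0.070497, -0.107332))
  m=-4: (-0.082212, -0.053769) × (-0.042529, -0.416954) = (-0.018923, 0.036565)  (running Σ = (-0.089420, -0.070767))
  m=-3: (0.309384, -0.113282) × (-0.157455, -0.051562) = (-0.054555, 0.001885)  (running Σ = (-0.143975, -0.068883))
  m=-2: (0.032096, -0.107711) × (0.178873, -0.198046) = (-0.015591, -0.025623)  (running Σ = (-0.159566, -0.094506))
  m=-1: (0.178871, 0.239944) × (-0.101074, -0.227487) = (0.036505, -0.064943)  (running Σ = (-0.123061, -0.159449))
  m=0: (0.115978, -0.000000) × (0.214769, 0.000000) = (0.024909, 0.000000)  (running Σ = (-0.098152, -0.159449))
  m=1: (-0.178871, 0.239944) × (0.101074, -0.227487) = (0.036505, 0.064943)  (running Σ = (-0.061647, -0.094506))
  m=2: (0.032096, 0.107711) × (0.178873, 0.198046) = (-0.015591, 0.025623)  (running Σ = (-0.077238, -0.068883))
  m=3: (-0.309384, -0.113282) × (0.157455, -0.051562) = (-0.054555, -0.001885)  (running Σ = (-0.131793, -0.070767))
  m=4: (-0.082212, 0.053769) × (-0.042529, 0.416954) = (-0.018923, -0.036565)  (running Σ = (-0.150716, -0.107332))
  m=5: (0.028151, -0.457992) × (-0.242898, -0.138996) = (-0.070497, 0.107332)  (running Σ = (-0.221213, 0.000000))
Accumulated sum (-0.221213, 0.000000); after 4π/(2l+1) scaling, (-0.252713, 0.000000) ⇒ P_5 = -0.252713

-0.252713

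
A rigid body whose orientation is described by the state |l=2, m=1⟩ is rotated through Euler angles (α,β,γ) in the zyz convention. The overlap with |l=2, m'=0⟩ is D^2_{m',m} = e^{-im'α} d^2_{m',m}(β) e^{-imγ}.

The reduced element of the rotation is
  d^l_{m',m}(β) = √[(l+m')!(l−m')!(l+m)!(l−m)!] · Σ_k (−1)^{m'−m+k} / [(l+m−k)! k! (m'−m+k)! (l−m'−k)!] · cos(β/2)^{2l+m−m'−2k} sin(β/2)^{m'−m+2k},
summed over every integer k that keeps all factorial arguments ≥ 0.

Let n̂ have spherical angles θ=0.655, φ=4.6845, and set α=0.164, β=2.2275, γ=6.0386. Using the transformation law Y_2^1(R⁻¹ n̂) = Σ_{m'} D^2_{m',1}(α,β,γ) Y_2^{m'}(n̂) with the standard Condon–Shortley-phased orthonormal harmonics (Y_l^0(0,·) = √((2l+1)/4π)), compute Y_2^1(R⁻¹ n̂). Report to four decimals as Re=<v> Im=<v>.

Re=-0.1762 Im=-0.3183

Need the full column D^2_{m',1} for m'=−2..2 at α=0.1640, β=2.2275, γ=6.0386.
cos(β/2)=0.441300, sin(β/2)=0.897360
d^2_{-2,1}: single k=3 term ⇒ +0.637769;  D = +0.536047+0.345548i
d^2_{-1,1}: k∈[2..3] ⇒ +0.470459 -0.648435 = -0.177977;  D = -0.163326-0.070712i
d^2_{0,1}: k∈[1..2] ⇒ +0.188905 -0.781104 = -0.592200;  D = -0.574574-0.143404i
d^2_{1,1}: k∈[0..1] ⇒ +0.037926 -0.470459 = -0.432533;  D = -0.431129-0.034818i
d^2_{2,1}: single k=0 term ⇒ -0.154240;  D = -0.153704+0.012851i
Y_2^{m'}(θ=0.655,φ=4.6845) and Σ D·Y over m':
  (+0.5360+0.3455i)·(-0.1431-0.0080i)  (-0.1633-0.0707i)·(-0.0104+0.3731i)  (-0.5746-0.1434i)·(+0.2797+0.0000i)  (-0.4311-0.0348i)·(+0.0104+0.3731i)  (-0.1537+0.0129i)·(-0.1431+0.0080i)
Y_2^1(R⁻¹ n̂) = -0.176175-0.318309i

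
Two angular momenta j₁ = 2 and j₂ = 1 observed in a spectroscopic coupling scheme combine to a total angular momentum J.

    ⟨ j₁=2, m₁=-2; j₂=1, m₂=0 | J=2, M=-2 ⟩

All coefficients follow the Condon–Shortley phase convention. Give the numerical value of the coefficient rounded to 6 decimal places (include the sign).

√[5·1!3!1!/6! · 0!4!1!1!0!4!] = √(24)
  +(−1)^1/∏(1,0,3,0,0,1)! = -1/6  (running -1/6)
⟨..|..⟩ = √(24)·(-1/6) = -0.816497

−√(2/3) = -0.816497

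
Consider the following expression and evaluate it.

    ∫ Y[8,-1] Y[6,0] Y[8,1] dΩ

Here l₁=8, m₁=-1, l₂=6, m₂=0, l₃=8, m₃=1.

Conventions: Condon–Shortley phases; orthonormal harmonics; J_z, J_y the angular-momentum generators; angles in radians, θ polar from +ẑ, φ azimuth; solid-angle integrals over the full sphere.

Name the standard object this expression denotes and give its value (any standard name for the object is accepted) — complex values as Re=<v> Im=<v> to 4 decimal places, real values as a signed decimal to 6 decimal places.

This is a Gaunt coefficient — the integral of a triple product of spherical harmonics over the sphere.
Checks pass: Σm=0; 22 even; l₃=8∈[2,14].
(2·8+1)(2·6+1)(2·8+1) = 3757
Δ: 6! 10! 6! / 23! → 1/13742520792
sum: t=0:+1/41803776000 t=1:−1/435456000 t=2:+1/39813120 t=3:−1/18662400 t=4:+1/39813120 t=5:−1/435456000 t=6:+1/41803776000 = -11/1393459200
3j²(8 6 8; 0 0 0) = Δ·Π!·Σ² = 600/96577  (sign -1)
sum: t=0:+1/188116992000 t=1:−1/1161216000 t=2:+1/69672960 t=3:−1/22394880 t=4:+1/33177600 t=5:−1/248832000 t=6:+1/15676416000 = -187/37623398400
3j²(8 6 8; -1 0 1) = Δ·Π!·Σ² = 425/136344  (sign +1)
combine: 4πI² = 3757·600/96577·425/136344 = 180625/2482597
take √, sign -1: I = -0.07609058

Gaunt coefficient, -0.076091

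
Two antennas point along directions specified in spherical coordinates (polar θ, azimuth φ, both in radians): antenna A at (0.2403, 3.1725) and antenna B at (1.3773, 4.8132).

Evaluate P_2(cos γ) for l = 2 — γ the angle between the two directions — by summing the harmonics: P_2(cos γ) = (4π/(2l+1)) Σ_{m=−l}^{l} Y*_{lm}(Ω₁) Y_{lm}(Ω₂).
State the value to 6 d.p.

-0.456419

Addition theorem: P_2(cos γ) = (4π/5) Σ_m Y*_{lm}(Ω₁) Y_{lm}(Ω₂), m = −2…2:
  [-2]  conj(Y_{2,-2})(Ω₁) = 0.02184 + 0.00135j ; Y_{2,-2}(Ω₂) = -0.36446 + 0.07449j ; Δ = -0.00806 + 0.00113j
  [-1]  conj(Y_{2,-1})(Ω₁) = -0.17849 - 0.00552j ; Y_{2,-1}(Ω₂) = 0.01467 + 0.14504j ; Δ = -0.00182 - 0.02597j
  [+0]  conj(Y_{2,0})(Ω₁) = 0.57719 + 0.00000j ; Y_{2,0}(Ω₂) = -0.28041 + 0.00000j ; Δ = -0.16185 + 0.00000j
  [+1]  conj(Y_{2,1})(Ω₁) = 0.17849 - 0.00552j ; Y_{2,1}(Ω₂) = -0.01467 + 0.14504j ; Δ = -0.00182 + 0.02597j
  [+2]  conj(Y_{2,2})(Ω₁) = 0.02184 - 0.00135j ; Y_{2,2}(Ω₂) = -0.36446 - 0.07449j ; Δ = -0.00806 - 0.00113j
Accumulated sum -0.18160 + 0.00000j; after 4π/(2l+1) scaling, -0.45642 + 0.00000j ⇒ P_2 = -0.456419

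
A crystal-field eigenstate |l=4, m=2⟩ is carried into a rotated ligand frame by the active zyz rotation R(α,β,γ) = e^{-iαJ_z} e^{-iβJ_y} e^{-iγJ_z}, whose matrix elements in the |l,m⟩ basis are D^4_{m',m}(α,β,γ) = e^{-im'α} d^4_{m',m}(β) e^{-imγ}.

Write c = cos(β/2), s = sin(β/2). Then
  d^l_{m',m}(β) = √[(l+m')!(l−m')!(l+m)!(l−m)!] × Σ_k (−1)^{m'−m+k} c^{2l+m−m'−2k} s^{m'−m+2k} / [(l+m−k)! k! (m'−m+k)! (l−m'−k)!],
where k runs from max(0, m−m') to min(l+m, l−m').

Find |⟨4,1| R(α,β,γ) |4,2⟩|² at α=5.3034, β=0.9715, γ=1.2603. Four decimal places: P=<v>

P=0.0127

First d^4_{1,2}(β=0.9715), then the phase factors e^{-i(1)α} and e^{-i(2)γ}:
c=cos(0.971500/2)=0.884325, s=sin(0.971500/2)=0.466872; N=√[120·6·720·2]=1018.233765
k∈{1,2,3} keeps every argument non-negative
  k=1: (−1)^0·1018.2338/(240)·0.8843^7·0.4669^1 = +0.837756
  k=2: (−1)^1·1018.2338/(48)·0.8843^5·0.4669^3 = -1.167505
  k=3: (−1)^2·1018.2338/(72)·0.8843^3·0.4669^5 = +0.216940
d^4_{1,2}(0.9715) = +0.837756 -1.167505 +0.216940 = -0.112810
|D^4_{1,2}|² = |d^4_{1,2}(β)|² = (-0.112810)² = 0.012726 (the z-rotation phases have unit modulus)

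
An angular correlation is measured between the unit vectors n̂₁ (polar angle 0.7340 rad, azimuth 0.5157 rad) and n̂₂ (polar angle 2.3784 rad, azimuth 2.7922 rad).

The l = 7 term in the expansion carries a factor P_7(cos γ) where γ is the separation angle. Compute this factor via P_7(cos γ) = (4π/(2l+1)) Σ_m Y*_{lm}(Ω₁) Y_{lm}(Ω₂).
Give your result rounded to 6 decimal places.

Term-by-term m-sum for l=7 (normalisation 4π/15 = 0.837758):
  [-7]  conj(Y_{7,-7})(Ω₁) = -0.02700 - 0.01366j ; Y_{7,-7}(Ω₂) = 0.02894 - 0.02417j ; Δ = -0.00111 + 0.00026j
  [-6]  conj(Y_{7,-6})(Ω₁) = -0.12535 + 0.00595j ; Y_{7,-6}(Ω₂) = 0.07399 - 0.12758j ; Δ = -0.00852 + 0.01643j
  [-5]  conj(Y_{7,-5})(Ω₁) = -0.25805 + 0.16290j ; Y_{7,-5}(Ω₂) = 0.05874 - 0.32999j ; Δ = 0.03860 + 0.09472j
  [-4]  conj(Y_{7,-4})(Ω₁) = -0.21594 + 0.40290j ; Y_{7,-4}(Ω₂) = -0.07906 - 0.45181j ; Δ = 0.19910 + 0.06571j
  [-3]  conj(Y_{7,-3})(Ω₁) = 0.00794 + 0.33498j ; Y_{7,-3}(Ω₂) = -0.13733 - 0.23840j ; Δ = 0.07877 - 0.04790j
  [-2]  conj(Y_{7,-2})(Ω₁) = -0.05837 - 0.09752j ; Y_{7,-2}(Ω₂) = 0.14257 + 0.11979j ; Δ = 0.00336 - 0.02090j
  [-1]  conj(Y_{7,-1})(Ω₁) = -0.34015 - 0.19282j ; Y_{7,-1}(Ω₂) = 0.34831 + 0.12690j ; Δ = -0.09401 - 0.11033j
  [+0]  conj(Y_{7,0})(Ω₁) = -0.00423 + 0.00000j ; Y_{7,0}(Ω₂) = -0.07928 + 0.00000j ; Δ = 0.00034 + 0.00000j
  [+1]  conj(Y_{7,1})(Ω₁) = 0.34015 - 0.19282j ; Y_{7,1}(Ω₂) = -0.34831 + 0.12690j ; Δ = -0.09401 + 0.11033j
  [+2]  conj(Y_{7,2})(Ω₁) = -0.05837 + 0.09752j ; Y_{7,2}(Ω₂) = 0.14257 - 0.11979j ; Δ = 0.00336 + 0.02090j
  [+3]  conj(Y_{7,3})(Ω₁) = -0.00794 + 0.33498j ; Y_{7,3}(Ω₂) = 0.13733 - 0.23840j ; Δ = 0.07877 + 0.04790j
  [+4]  conj(Y_{7,4})(Ω₁) = -0.21594 - 0.40290j ; Y_{7,4}(Ω₂) = -0.07906 + 0.45181j ; Δ = 0.19910 - 0.06571j
  [+5]  conj(Y_{7,5})(Ω₁) = 0.25805 + 0.16290j ; Y_{7,5}(Ω₂) = -0.05874 - 0.32999j ; Δ = 0.03860 - 0.09472j
  [+6]  conj(Y_{7,6})(Ω₁) = -0.12535 - 0.00595j ; Y_{7,6}(Ω₂) = 0.07399 + 0.12758j ; Δ = -0.00852 - 0.01643j
  [+7]  conj(Y_{7,7})(Ω₁) = 0.02700 - 0.01366j ; Y_{7,7}(Ω₂) = -0.02894 - 0.02417j ; Δ = -0.00111 - 0.00026j
Total Σ_m = 0.43272 - 0.00000j. Multiply by 0.837758: 0.36252 - 0.00000j. P_7(cos γ) = 0.362515

0.362515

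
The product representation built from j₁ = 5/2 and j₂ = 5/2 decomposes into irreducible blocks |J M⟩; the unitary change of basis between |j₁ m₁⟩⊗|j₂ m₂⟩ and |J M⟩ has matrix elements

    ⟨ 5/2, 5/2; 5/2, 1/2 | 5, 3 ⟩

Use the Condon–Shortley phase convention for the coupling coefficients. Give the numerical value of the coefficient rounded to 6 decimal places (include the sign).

triangle: 0!×5!×5!/11! = 14400/39916800
(j±m)!: 5!×0!×3!×2!×8!×2! = 116121600
prefactor² = (2J+1)×Δ×N² = 460800
  k=0: +1/(0!×0!×0!×3!×5!×2!) = 1/1440
Σ = 1/1440  ⇒  CG² = 460800×(1/1440)² = 2/9
CG = +√(2/9) = +0.471405

+0.471405  (= +√(2/9))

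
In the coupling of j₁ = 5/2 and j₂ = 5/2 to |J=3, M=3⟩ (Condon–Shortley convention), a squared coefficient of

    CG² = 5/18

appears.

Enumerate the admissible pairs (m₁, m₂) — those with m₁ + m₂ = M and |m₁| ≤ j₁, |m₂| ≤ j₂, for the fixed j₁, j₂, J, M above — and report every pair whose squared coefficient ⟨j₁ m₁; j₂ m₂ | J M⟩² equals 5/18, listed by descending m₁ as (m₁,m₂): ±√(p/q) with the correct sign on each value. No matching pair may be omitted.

Admissible pairs with m₁+m₂ = M = 3: (1/2,5/2), (3/2,3/2), (5/2,1/2)
  (m₁,m₂)=(5/2,1/2): CG² = 5/18, CG = +√(5/18)   ← matches the target
  (m₁,m₂)=(3/2,3/2): CG² = 4/9, CG = −√(4/9)
  (m₁,m₂)=(1/2,5/2): CG² = 5/18, CG = +√(5/18)   ← matches the target
Pairs with CG² = 5/18: (5/2,1/2): +√(5/18); (1/2,5/2): +√(5/18)

(5/2,1/2): +√(5/18); (1/2,5/2): +√(5/18)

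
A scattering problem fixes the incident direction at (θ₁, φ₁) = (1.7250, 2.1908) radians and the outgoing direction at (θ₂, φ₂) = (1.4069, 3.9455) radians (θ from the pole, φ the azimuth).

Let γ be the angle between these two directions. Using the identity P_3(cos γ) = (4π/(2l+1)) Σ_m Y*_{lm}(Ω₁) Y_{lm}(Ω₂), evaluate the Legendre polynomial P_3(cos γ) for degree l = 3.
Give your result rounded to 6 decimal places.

Summing Y*_{l m}(θ₁,φ₁)·Y_{l m}(θ₂,φ₂) over m ∈ [−3, 3]; prefactor 4π/(2·3+1) = 1.795196:
  term(m=-3) = 0.08454 + 0.13736j   from Y*(Ω₁)=0.38583 + 0.11481j, Y(Ω₂)=0.29861 + 0.26716j
  term(m=-2) = 0.02321 - 0.00895j   from Y*(Ω₁)=0.04978 + 0.14496j, Y(Ω₂)=-0.00601 - 0.16220j
  term(m=-1) = -0.01424 - 0.07654j   from Y*(Ω₁)=0.16367 - 0.22925j, Y(Ω₂)=0.19180 - 0.19903j
  term(m=+0) = -0.02884 + 0.00000j   from Y*(Ω₁)=0.16519 + 0.00000j, Y(Ω₂)=-0.17456 + 0.00000j
  term(m=+1) = -0.01424 + 0.07654j   from Y*(Ω₁)=-0.16367 - 0.22925j, Y(Ω₂)=-0.19180 - 0.19903j
  term(m=+2) = 0.02321 + 0.00895j   from Y*(Ω₁)=0.04978 - 0.14496j, Y(Ω₂)=-0.00601 + 0.16220j
  term(m=+3) = 0.08454 - 0.13736j   from Y*(Ω₁)=-0.38583 + 0.11481j, Y(Ω₂)=-0.29861 + 0.26716j
Accumulated sum 0.15819 + 0.00000j; after 4π/(2l+1) scaling, 0.28399 + 0.00000j ⇒ P_3 = 0.283989

0.283989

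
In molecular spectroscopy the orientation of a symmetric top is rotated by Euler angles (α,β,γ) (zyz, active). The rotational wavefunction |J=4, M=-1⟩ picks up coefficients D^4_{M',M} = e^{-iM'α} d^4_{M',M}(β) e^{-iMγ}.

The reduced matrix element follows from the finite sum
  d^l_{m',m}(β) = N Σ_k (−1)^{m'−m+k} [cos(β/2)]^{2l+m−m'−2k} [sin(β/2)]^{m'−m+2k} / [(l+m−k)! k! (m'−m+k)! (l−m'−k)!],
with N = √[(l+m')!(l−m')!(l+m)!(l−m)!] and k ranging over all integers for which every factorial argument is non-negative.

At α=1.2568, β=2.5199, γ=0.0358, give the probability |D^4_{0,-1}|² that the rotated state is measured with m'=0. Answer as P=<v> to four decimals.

P=0.1851

D^4_{0,-1}(1.2568,2.5199,0.0358) = e^{-i·0·1.2568}·d^4_{0,-1}(2.5199)·e^{-i·-1·0.0358}. Compute d first:
With c≡cos(β/2)=0.305865 and s≡sin(β/2)=0.952075, N=[24·24·6·120]^{1/2}=643.987578
k: max(0,(-1)−(0))=0 … min(4+(-1),4−(0))=3
  k=0: (−1)^1·643.9876/(144)·0.3059^7·0.9521^1 = -0.001066
  k=1: (−1)^2·643.9876/(24)·0.3059^5·0.9521^3 = +0.061991
  k=2: (−1)^3·643.9876/(24)·0.3059^3·0.9521^5 = -0.600633
  k=3: (−1)^4·643.9876/(144)·0.3059^1·0.9521^7 = +0.969934
d^4_{0,-1}(2.5199) = -0.001066 +0.061991 -0.600633 +0.969934 = +0.430225
|D^4_{0,-1}|² = |d^4_{0,-1}(β)|² = (+0.430225)² = 0.185094 (the z-rotation phases have unit modulus)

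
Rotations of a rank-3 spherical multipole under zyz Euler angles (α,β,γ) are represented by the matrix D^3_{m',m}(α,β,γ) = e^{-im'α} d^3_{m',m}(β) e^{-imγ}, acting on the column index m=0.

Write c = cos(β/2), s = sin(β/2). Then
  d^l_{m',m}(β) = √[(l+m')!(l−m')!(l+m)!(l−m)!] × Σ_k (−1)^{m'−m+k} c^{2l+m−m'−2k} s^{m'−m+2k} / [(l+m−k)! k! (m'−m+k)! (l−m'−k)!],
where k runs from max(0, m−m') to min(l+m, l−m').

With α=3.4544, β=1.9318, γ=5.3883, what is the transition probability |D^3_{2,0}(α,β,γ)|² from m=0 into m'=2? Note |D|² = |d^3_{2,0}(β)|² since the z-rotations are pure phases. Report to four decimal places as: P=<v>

Split into d^3_{2,0}(β=1.9318) × two z-phases.
Half-angle: c=0.568677, s=0.822561. N=√(120·1·6·6)=65.726707
k: max(0,(0)−(2))=0 … min(3+(0),3−(2))=1
  k=0: (−1)^2·65.7267/(12)·0.5687^4·0.8226^2 = +0.387578
  k=1: (−1)^3·65.7267/(12)·0.5687^2·0.8226^4 = -0.810894
d^3_{2,0}(1.9318) = +0.387578 -0.810894 = -0.423316
|D^3_{2,0}|² = |d^3_{2,0}(β)|² = (-0.423316)² = 0.179197 (the z-rotation phases have unit modulus)

P=0.1792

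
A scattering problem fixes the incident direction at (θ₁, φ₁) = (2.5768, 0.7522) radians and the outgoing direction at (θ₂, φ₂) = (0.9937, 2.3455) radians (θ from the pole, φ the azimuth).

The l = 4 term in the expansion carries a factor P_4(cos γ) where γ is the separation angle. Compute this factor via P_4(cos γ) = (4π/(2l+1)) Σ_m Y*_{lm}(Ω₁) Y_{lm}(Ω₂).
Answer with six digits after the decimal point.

Addition theorem: P_4(cos γ) = (4π/9) Σ_m Y*_{lm}(Ω₁) Y_{lm}(Ω₂), m = −4…4:
  m=-4: Y*=-0.036000+0.004809i  Y=-0.218086-0.009335i  product +0.007896-0.000713i
  m=-3: Y*=+0.102671-0.125467i  Y=+0.293191-0.274956i  product -0.004396-0.065016i
  m=-2: Y*=+0.025399+0.381981i  Y=-0.005445+0.254552i  product -0.097372+0.004385i
  m=-1: Y*=-0.311521-0.291495i  Y=+0.138646+0.141644i  product -0.001903-0.084540i
  m=+0: Y*=-0.062072-0.000000i  Y=-0.299252+0.000000i  product +0.018575+0.000000i
  m=+1: Y*=+0.311521-0.291495i  Y=-0.138646+0.141644i  product -0.001903+0.084540i
  m=+2: Y*=+0.025399-0.381981i  Y=-0.005445-0.254552i  product -0.097372-0.004385i
  m=+3: Y*=-0.102671-0.125467i  Y=-0.293191-0.274956i  product -0.004396+0.065016i
  m=+4: Y*=-0.036000-0.004809i  Y=-0.218086+0.009335i  product +0.007896+0.000713i
Σ over m = -0.172975+0.000000i; ×(4π/9) → -0.241519+0.000000i. Real part: -0.241519

-0.241519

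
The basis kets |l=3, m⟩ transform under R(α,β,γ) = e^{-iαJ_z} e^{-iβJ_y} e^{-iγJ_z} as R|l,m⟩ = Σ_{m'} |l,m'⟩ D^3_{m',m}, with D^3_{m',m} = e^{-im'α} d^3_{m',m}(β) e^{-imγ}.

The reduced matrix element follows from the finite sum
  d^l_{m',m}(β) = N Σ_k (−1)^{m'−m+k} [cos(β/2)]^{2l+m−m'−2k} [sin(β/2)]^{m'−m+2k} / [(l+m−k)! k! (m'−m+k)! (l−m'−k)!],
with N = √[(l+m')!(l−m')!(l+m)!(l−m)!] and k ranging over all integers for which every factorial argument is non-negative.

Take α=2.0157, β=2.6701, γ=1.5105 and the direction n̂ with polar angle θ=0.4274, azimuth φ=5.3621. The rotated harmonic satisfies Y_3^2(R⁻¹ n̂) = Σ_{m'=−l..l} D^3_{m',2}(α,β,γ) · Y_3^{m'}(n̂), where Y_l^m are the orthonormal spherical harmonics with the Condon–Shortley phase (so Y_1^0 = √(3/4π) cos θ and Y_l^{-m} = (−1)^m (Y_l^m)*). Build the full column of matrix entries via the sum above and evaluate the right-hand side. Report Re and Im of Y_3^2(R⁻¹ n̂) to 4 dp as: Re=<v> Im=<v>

Need the full column D^3_{m',2} for m'=−3..3 at α=2.0157, β=2.6701, γ=1.5105.
cos(β/2)=0.233569, sin(β/2)=0.972340
d^3_{-3,2}: single k=5 term ⇒ +0.497258;  D = -0.493945+0.057302i
d^3_{-2,2}: k∈[4..5] ⇒ +0.243822 -0.845103 = -0.601281;  D = -0.319594-0.509312i
d^3_{-1,2}: k∈[3..4] ⇒ +0.074085 -0.641957 = -0.567872;  D = -0.304286+0.479468i
d^3_{0,2}: k∈[2..3] ⇒ +0.015412 -0.267093 = -0.251682;  D = +0.249854+0.030277i
d^3_{1,2}: k∈[1..2] ⇒ +0.002137 -0.074085 = -0.071947;  D = -0.022926-0.068197i
d^3_{2,2}: k∈[0..1] ⇒ +0.000162 -0.014069 = -0.013907;  D = -0.009991+0.009673i
d^3_{3,2}: single k=0 term ⇒ -0.001656;  D = +0.001551+0.000578i
Y_3^{m'}(θ=0.4274,φ=5.3621) and Σ D·Y over m':
  (-0.4939+0.0573i)·(-0.0276+0.0110i)  (-0.3196-0.5093i)·(-0.0428+0.1539i)  (-0.3043+0.4795i)·(+0.2545+0.3350i)  (+0.2499+0.0303i)·(+0.3875+0.0000i)  (-0.0229-0.0682i)·(-0.2545+0.3350i)  (-0.0100+0.0097i)·(-0.0428-0.1539i)  (+0.0016+0.0006i)·(+0.0276+0.0110i)
Y_3^2(R⁻¹ n̂) = -0.005535+0.008275i

Re=-0.0055 Im=0.0083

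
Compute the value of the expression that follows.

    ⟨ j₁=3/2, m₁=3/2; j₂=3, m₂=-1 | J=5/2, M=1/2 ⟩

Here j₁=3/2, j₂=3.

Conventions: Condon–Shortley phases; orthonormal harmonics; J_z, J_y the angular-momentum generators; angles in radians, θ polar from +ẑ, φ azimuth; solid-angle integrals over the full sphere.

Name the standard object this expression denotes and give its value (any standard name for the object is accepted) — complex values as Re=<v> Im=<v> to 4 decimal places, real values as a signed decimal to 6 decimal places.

Clebsch–Gordan coefficient, +√(27/70) ≈ +0.621059

This is a Clebsch–Gordan (vector-coupling) coefficient.
j₁+j₂−J=2  J+j₁−j₂=1  J−j₁+j₂=4  j₁+j₂+J+1=8
(j₁±m₁, j₂±m₂, J±M) = (3,0,2,4,3,2)
P² = 864/35
sum k=0..0:
  [0] +1/8 = 1/8
S = 1/8
C² = P²·S² = 27/70 ; C = +0.621059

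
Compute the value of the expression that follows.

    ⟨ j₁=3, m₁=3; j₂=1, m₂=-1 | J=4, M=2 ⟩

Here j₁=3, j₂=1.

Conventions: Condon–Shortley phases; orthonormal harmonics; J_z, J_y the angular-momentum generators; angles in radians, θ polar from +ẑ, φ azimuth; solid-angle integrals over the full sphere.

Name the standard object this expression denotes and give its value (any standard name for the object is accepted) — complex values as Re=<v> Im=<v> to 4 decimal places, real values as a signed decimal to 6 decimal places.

This is a Clebsch–Gordan (vector-coupling) coefficient.
triangle: 0!×6!×2!/9! = 1440/362880
(j±m)!: 6!×0!×0!×2!×6!×2! = 2073600
prefactor² = (2J+1)×Δ×N² = 518400/7
  k=0: +1/(0!×0!×0!×0!×6!×2!) = 1/1440
Σ = 1/1440  ⇒  CG² = 518400/7×(1/1440)² = 1/28
CG = +√(1/28) = +0.188982

Clebsch–Gordan coefficient, +√(1/28) ≈ +0.188982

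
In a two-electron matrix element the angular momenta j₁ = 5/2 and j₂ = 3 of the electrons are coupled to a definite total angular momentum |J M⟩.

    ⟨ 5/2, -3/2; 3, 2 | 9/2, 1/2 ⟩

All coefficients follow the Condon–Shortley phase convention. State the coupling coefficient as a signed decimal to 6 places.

-0.510355

j₁+j₂−J=1  J+j₁−j₂=4  J−j₁+j₂=5  j₁+j₂+J+1=11
(j₁±m₁, j₂±m₂, J±M) = (1,4,5,1,5,4)
P² = 460800/77
sum k=0..1:
  [0] +1/2880 = 1/2880
  [1] −1/144 = -1/144
S = -19/2880
C² = P²·S² = 361/1386 ; C = -0.510355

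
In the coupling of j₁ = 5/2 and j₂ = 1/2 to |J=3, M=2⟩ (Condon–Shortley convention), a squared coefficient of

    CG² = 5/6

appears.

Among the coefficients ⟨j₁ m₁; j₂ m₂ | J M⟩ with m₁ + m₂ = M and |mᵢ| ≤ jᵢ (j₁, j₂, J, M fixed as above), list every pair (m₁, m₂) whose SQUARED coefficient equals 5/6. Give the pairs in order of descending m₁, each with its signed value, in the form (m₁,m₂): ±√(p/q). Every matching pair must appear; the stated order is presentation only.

Admissible pairs with m₁+m₂ = M = 2: (3/2,1/2), (5/2,-1/2)
  (m₁,m₂)=(5/2,-1/2): CG² = 1/6, CG = +√(1/6)
  (m₁,m₂)=(3/2,1/2): CG² = 5/6, CG = +√(5/6)   ← matches the target
Pairs with CG² = 5/6: (3/2,1/2): +√(5/6)

(3/2,1/2): +√(5/6)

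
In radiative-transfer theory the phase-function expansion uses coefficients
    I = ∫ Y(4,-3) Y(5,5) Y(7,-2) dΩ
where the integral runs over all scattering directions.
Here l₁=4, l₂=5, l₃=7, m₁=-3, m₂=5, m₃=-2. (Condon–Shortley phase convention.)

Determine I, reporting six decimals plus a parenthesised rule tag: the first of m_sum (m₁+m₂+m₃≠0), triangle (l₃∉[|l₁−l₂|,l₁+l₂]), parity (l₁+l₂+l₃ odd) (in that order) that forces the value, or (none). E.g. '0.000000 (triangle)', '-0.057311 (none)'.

-0.045821 (none)

Rules hold: Σm=0, L=16 even, 1≤7≤9.
N = 9·11·15 = 1485
Δ = 2!·6!·8!/17! = 1/6126120
Racah Σ t=0..2: t=0:+1/69120 t=1:−1/20736 t=2:+1/69120 = -1/51840
⇒ 3j(4 5 7; 0 0 0)² = 280/21879, sgn +1
Racah Σ t=2..2: t=2:+1/9676800 = 1/9676800
⇒ 3j(4 5 7; -3 5 -2)² = 27/19448, sgn -1
4πI² = N·(3j₀)²·(3jₘ)² = 14175/537251
I = -1·√(0.0263843/4π) = -0.04582136
No selection rule forces the value: the integral is nonzero (none).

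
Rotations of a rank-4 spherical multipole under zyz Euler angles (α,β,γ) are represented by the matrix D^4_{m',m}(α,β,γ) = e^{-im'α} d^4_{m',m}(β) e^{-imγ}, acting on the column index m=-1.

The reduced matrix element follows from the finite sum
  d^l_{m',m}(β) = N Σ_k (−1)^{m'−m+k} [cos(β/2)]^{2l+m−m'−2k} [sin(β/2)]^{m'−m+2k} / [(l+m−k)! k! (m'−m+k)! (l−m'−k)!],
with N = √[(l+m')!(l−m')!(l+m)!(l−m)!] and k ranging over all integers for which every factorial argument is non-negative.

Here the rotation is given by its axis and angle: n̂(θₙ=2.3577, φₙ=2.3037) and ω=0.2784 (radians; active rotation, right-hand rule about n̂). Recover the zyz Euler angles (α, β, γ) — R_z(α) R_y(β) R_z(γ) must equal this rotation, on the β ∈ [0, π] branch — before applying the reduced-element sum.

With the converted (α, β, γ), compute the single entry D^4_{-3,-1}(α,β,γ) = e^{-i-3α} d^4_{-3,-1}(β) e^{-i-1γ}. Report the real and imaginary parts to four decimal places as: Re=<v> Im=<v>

Re=0.0349 Im=0.0639

Axis–angle → zyz. n̂ = (sinθₙcosφₙ, sinθₙsinφₙ, cosθₙ) = (-0.472363, +0.524755, -0.708171), ω = 0.2784.
R = I cosω + sinω [n̂]ₓ + (1−cosω) n̂n̂ᵀ gives
  R = [+0.970088, +0.185074, +0.157092; -0.204162, +0.972099, +0.115505; -0.131332, -0.144122, +0.980806]
β = atan2(√(R₁₃²+R₂₃²), R₃₃) = 0.196243; α = atan2(R₂₃, R₁₃) mod 2π = 0.634008; γ = atan2(R₃₂, −R₃₁) mod 2π = 5.451386
D^4_{-3,-1}(0.6340,0.1962,5.4514) = e^{-i·-3·0.6340}·d^4_{-3,-1}(0.1962)·e^{-i·-1·5.4514}. Compute d first:
Half-angle: c=0.995190, s=0.097964. N=√(1·5040·6·120)=1904.940944
k∈{2,3} keeps every argument non-negative
  k=2: (−1)^0·1904.9409/(240)·0.9952^6·0.0980^2 = +0.074001
  k=3: (−1)^1·1904.9409/(144)·0.9952^4·0.0980^4 = -0.001195
d^4_{-3,-1}(0.1962) = +0.074001 -0.001195 = +0.072806
Attach z-rotation phases: D = e^{-i(-3)(0.6340)}·(+0.072806)·e^{-i(-1)(5.4514)} = +0.034941+0.063873i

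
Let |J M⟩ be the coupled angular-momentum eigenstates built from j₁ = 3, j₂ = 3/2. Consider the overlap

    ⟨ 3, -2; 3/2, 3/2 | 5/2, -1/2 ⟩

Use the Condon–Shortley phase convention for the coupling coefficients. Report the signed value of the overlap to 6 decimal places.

+√(3/7) ≈ +0.654654

triangle: 2!·4!·1!/8! = 48/40320
(j±m)!: 1!·5!·3!·0!·2!·3! = 8640
prefactor² = (2J+1)·Δ·N² = 432/7
  k=2: +1/(2!·0!·3!·1!·1!·0!) = 1/12
Σ = 1/12  ⇒  CG² = 432/7·(1/12)² = 3/7
CG = +√(3/7) = +0.654654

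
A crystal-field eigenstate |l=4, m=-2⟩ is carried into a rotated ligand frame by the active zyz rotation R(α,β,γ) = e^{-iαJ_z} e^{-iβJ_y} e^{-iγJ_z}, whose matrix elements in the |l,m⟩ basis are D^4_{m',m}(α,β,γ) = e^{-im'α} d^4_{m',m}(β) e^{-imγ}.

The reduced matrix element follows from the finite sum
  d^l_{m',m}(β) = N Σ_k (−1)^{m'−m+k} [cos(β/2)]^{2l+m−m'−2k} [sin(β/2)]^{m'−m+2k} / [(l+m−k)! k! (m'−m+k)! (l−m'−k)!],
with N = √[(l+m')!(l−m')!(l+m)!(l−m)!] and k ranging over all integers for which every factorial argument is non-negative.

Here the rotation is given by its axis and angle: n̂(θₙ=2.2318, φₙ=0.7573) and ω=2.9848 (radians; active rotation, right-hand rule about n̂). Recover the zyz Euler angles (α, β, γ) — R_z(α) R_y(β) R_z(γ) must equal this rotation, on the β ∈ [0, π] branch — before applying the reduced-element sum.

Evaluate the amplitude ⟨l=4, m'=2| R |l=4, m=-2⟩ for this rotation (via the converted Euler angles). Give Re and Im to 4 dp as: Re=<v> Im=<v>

Axis–angle → zyz. n̂ = (sinθₙcosφₙ, sinθₙsinφₙ, cosθₙ) = (+0.573635, +0.542272, -0.613909), ω = 2.9848.
R = I cosω + sinω [n̂]ₓ + (1−cosω) n̂n̂ᵀ gives
  R = [-0.333656, +0.714178, -0.615323; +0.522453, -0.403224, -0.751301; -0.784676, -0.572154, -0.238587]
β = atan2(√(R₁₃²+R₂₃²), R₃₃) = 1.811707; α = atan2(R₂₃, R₁₃) mod 2π = 4.026163; γ = atan2(R₃₂, −R₃₁) mod 2π = 5.653156
Split into d^4_{2,-2}(β=1.8117) × two z-phases.
c=cos(1.811707/2)=0.617014, s=sin(1.811707/2)=0.786952; N=√[720·2·2·720]=1440.000000
k∈{0,1,2} keeps every argument non-negative
  k=0: (−1)^4·1440.0000/(96)·0.6170^4·0.7870^4 = +0.833806
  k=1: (−1)^5·1440.0000/(120)·0.6170^2·0.7870^6 = -1.085078
  k=2: (−1)^6·1440.0000/(1440)·0.6170^0·0.7870^8 = +0.147091
d^4_{2,-2}(1.8117) = +0.833806 -1.085078 +0.147091 = -0.104181
D = (-0.197047-0.980394i)·(-0.104181)·(+0.305761-0.952108i) = +0.103524+0.011685i

Re=0.1035 Im=0.0117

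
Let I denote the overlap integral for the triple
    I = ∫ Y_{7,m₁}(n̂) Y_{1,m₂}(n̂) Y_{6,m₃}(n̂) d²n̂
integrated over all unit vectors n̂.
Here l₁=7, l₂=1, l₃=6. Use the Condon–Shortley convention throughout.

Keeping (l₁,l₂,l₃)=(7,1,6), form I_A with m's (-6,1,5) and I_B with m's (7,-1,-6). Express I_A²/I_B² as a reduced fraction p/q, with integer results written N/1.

6/7

Shared (l₁,l₂,l₃)=(7,1,6): N and (l;000)² cancel in I_A²/I_B².
A: Δ = 2!·12!·0!/15! = 1/1365; Racah Σ t=2..2: t=2:+1/79833600 = 1/79833600; ⇒ 3j(7 1 6; -6 1 5)² = 2/35, sgn -1
B: Δ = 2!·12!·0!/15! = 1/1365; Racah Σ t=0..0: t=0:+1/958003200 = 1/958003200; ⇒ 3j(7 1 6; 7 -1 -6)² = 1/15, sgn +1
I_A²/I_B² = (2/35)/(1/15) = 6/7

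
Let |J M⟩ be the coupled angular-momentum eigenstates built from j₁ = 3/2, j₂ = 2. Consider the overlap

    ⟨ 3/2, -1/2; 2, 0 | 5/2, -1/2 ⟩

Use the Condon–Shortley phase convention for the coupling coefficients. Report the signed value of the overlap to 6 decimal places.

−√(3/35) = -0.292770

√[6·1!2!3!/7! · 1!2!2!2!2!3!] = √(48/35)
  +(−1)^0/∏(0,1,2,2,0,1)! = 1/4  (running 1/4)
  +(−1)^1/∏(1,0,1,1,1,2)! = -1/2  (running -1/4)
⟨..|..⟩ = √(48/35)·(-1/4) = -0.292770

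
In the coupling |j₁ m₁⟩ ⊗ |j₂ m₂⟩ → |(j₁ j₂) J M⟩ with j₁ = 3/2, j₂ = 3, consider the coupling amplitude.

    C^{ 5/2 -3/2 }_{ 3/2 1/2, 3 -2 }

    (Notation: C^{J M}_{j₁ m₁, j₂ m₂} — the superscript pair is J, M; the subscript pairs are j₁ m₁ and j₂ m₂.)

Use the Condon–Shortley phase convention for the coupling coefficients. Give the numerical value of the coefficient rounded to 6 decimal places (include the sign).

√[6·2!1!4!/8! · 2!1!1!5!1!4!] = √(288/7)
  +(−1)^0/∏(0,2,1,1,0,3)! = 1/12  (running 1/12)
  +(−1)^1/∏(1,1,0,0,1,4)! = -1/24  (running 1/24)
⟨..|..⟩ = √(288/7)·(1/24) = +0.267261

+0.267261  (= +√(1/14))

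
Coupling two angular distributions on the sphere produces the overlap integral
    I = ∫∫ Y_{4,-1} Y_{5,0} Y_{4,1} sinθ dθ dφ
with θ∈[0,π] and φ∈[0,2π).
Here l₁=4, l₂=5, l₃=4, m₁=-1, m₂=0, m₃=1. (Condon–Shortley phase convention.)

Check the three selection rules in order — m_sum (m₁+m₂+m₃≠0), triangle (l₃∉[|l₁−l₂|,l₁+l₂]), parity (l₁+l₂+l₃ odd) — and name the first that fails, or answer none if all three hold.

Σmᵢ = 0  ✓
l₃∈[|l₁−l₂|,l₁+l₂]=[1,9], have l₃=4  ✓
Σlᵢ = 13 ⇒ odd  ✗

parity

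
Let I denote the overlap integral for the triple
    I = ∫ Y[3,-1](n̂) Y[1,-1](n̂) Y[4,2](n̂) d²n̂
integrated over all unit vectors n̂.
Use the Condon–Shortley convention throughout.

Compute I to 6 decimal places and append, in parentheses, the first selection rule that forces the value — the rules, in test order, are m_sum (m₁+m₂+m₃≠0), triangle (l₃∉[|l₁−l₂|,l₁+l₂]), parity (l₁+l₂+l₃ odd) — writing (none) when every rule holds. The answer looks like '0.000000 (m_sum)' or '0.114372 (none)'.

0.238414 (none)

Rules hold: Σm=0, L=8 even, 2≤4≤4.
N = 7·3·9 = 189
Δ = 0!·6!·2!/9! = 1/252
Racah Σ t=0..0: t=0:+1/36 = 1/36
⇒ 3j(3 1 4; 0 0 0)² = 4/63, sgn +1
Racah Σ t=0..0: t=0:+1/96 = 1/96
⇒ 3j(3 1 4; -1 -1 2)² = 5/84, sgn +1
4πI² = N·(3j₀)²·(3jₘ)² = 5/7
I = +1·√(0.714286/4π) = 0.23841361
No selection rule forces the value: the integral is nonzero (none).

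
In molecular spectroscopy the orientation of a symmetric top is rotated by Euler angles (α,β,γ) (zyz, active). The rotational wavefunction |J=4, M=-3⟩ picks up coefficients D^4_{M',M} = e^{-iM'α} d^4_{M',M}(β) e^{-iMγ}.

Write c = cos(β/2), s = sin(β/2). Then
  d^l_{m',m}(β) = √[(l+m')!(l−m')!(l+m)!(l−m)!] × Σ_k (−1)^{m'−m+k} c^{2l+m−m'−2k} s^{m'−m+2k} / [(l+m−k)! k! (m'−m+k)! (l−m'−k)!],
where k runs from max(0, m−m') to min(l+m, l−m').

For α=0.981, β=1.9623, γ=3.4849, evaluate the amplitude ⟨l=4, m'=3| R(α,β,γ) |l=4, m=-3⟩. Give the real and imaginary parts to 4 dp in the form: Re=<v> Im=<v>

Split into d^4_{3,-3}(β=1.9623) × two z-phases.
c=cos(1.962300/2)=0.556067, s=sin(1.962300/2)=0.831137; N=√[5040·1·1·5040]=5040.000000
k∈{0,1} keeps every argument non-negative
  k=0: (−1)^6·5040.0000/(720)·0.5561^2·0.8311^6 = +0.713492
  k=1: (−1)^7·5040.0000/(5040)·0.5561^0·0.8311^8 = -0.227710
d^4_{3,-3}(1.9623) = +0.713492 -0.227710 = +0.485782
D = (-0.980345-0.197290i)·(+0.485782)·(-0.514886-0.857259i) = +0.163047+0.457603i

Re=0.1630 Im=0.4576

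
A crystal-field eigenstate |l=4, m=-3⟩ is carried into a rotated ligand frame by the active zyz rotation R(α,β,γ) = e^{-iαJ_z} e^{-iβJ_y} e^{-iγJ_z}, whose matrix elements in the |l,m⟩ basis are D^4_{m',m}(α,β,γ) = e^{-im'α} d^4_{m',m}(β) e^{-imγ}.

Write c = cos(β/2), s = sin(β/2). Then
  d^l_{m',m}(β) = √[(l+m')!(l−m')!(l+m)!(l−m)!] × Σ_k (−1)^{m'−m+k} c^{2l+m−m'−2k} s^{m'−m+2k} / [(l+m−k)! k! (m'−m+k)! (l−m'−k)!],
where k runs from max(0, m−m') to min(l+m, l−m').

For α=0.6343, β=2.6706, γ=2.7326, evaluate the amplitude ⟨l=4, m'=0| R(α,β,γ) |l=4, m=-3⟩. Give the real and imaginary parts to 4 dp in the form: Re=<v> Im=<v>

D^4_{0,-3}(0.6343,2.6706,2.7326) = e^{-i·0·0.6343}·d^4_{0,-3}(2.6706)·e^{-i·-3·2.7326}. Compute d first:
c=cos(2.670600/2)=0.233326, s=sin(2.670600/2)=0.972399; N=√[24·24·1·5040]=1703.830978
The bounds max(0,m−m')=0 and min(l+m,l−m')=1 give 2 terms
  k=0: (−1)^3·1703.8310/(144)·0.2333^5·0.9724^3 = -0.007523
  k=1: (−1)^4·1703.8310/(144)·0.2333^3·0.9724^5 = +0.130669
d^4_{0,-3}(2.6706) = -0.007523 +0.130669 = +0.123146
Attach z-rotation phases: D = e^{-i(0)(0.6343)}·(+0.123146)·e^{-i(-3)(2.7326)} = -0.041511+0.115939i

Re=-0.0415 Im=0.1159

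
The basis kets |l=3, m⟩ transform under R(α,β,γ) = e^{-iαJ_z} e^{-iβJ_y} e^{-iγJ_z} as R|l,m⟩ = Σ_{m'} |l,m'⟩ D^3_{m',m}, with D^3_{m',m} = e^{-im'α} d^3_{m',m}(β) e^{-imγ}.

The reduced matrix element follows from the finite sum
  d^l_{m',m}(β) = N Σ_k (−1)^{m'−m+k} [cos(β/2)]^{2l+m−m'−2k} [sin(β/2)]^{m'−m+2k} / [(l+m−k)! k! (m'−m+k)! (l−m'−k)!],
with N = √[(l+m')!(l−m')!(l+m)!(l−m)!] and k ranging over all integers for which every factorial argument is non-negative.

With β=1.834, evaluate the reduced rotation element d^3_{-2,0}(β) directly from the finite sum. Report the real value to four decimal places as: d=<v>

d=-0.3321

d^3_{-2,0}(β=1.8340) via the finite sum:
Half-angle: c=0.608204, s=0.793781. N=√(1·120·6·6)=65.726707
Admissible k: 2..3 (factorial args all ≥0)
  k=2: (−1)^0·65.7267/(12)·0.6082^4·0.7938^2 = +0.472236
  k=3: (−1)^1·65.7267/(12)·0.6082^2·0.7938^4 = -0.804380
d^3_{-2,0}(1.8340) = +0.472236 -0.804380 = -0.332144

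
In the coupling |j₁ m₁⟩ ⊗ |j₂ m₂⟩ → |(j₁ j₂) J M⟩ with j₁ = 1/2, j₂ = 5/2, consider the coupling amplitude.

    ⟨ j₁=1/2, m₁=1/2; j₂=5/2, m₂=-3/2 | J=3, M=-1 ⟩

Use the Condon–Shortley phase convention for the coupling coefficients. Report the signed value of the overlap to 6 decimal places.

+√(1/3) = +0.577350

triangle: 0!×1!×5!/7! = 120/5040
(j±m)!: 1!×0!×1!×4!×2!×4! = 1152
prefactor² = (2J+1)×Δ×N² = 192
  k=0: +1/(0!×0!×0!×1!×1!×4!) = 1/24
Σ = 1/24  ⇒  CG² = 192×(1/24)² = 1/3
CG = +√(1/3) = +0.577350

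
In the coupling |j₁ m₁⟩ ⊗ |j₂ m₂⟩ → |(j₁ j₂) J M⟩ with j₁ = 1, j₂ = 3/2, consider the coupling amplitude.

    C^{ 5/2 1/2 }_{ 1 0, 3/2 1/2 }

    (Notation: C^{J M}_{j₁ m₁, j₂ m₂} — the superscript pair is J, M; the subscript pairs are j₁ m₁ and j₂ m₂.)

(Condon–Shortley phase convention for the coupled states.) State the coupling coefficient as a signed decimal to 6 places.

√[6·0!2!3!/6! · 1!1!2!1!3!2!] = √(12/5)
  +(−1)^0/∏(0,0,1,2,1,1)! = 1/2  (running 1/2)
⟨..|..⟩ = √(12/5)·(1/2) = +0.774597

+0.774597  (= +√(3/5))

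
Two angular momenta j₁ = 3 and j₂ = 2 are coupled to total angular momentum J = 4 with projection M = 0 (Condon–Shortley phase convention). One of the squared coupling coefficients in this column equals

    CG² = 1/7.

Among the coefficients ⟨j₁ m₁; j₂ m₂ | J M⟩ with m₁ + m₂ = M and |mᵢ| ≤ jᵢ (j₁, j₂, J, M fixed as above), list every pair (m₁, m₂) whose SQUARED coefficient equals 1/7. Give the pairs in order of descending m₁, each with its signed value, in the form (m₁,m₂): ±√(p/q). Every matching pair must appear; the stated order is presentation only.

(2,-2): +√(1/7); (-2,2): −√(1/7)

Admissible pairs with m₁+m₂ = M = 0: (-2,2), (-1,1), (0,0), (1,-1), (2,-2)
  (m₁,m₂)=(2,-2): CG² = 1/7, CG = +√(1/7)   ← matches the target
  (m₁,m₂)=(1,-1): CG² = 5/14, CG = +√(5/14)
  (m₁,m₂)=(0,0): CG² = 0/1, CG = 0
  (m₁,m₂)=(-1,1): CG² = 5/14, CG = −√(5/14)
  (m₁,m₂)=(-2,2): CG² = 1/7, CG = −√(1/7)   ← matches the target
Pairs with CG² = 1/7: (2,-2): +√(1/7); (-2,2): −√(1/7)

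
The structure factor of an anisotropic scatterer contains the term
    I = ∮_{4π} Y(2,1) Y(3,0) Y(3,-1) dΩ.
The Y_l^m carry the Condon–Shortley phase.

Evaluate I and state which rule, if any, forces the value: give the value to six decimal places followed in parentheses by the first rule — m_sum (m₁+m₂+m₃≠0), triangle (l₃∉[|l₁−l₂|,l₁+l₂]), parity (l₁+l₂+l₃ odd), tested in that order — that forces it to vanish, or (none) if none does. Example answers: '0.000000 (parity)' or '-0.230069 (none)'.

-0.059471 (none)

Rules hold: Σm=0, L=8 even, 1≤3≤5.
N = 5·7·7 = 245
Δ = 2!·2!·4!/9! = 1/3780
Racah Σ t=0..2: t=0:+1/24 t=1:−1/4 t=2:+1/24 = -1/6
⇒ 3j(2 3 3; 0 0 0)² = 4/105, sgn +1
Racah Σ t=0..1: t=0:+1/12 t=1:−1/8 = -1/24
⇒ 3j(2 3 3; 1 0 -1)² = 1/210, sgn -1
4πI² = N·(3j₀)²·(3jₘ)² = 2/45
I = -1·√(0.0444444/4π) = -0.05947080
No selection rule forces the value: the integral is nonzero (none).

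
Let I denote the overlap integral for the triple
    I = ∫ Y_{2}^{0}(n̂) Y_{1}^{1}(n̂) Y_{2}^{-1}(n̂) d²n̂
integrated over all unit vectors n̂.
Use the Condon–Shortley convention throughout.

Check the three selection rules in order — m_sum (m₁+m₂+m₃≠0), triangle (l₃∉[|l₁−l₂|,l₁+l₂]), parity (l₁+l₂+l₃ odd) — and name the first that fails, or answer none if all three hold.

parity

m₁+m₂+m₃ = 0 + 1 − 1 = 0  ✓
triangle: |2−1|=1 ≤ l₃=2 ≤ 2+1=3  ✓
parity: l₁+l₂+l₃ = 5 is odd  ✗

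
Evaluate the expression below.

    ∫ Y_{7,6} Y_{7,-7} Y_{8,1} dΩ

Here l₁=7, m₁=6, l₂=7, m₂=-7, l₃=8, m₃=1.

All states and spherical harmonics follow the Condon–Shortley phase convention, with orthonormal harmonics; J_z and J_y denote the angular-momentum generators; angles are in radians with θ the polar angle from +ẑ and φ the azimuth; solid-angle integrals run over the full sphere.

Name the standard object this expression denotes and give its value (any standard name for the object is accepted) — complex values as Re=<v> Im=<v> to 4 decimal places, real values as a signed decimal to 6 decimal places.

This is a Gaunt coefficient — the integral of a triple product of spherical harmonics over the sphere.
m-sum 0 ✓  L=22 even ✓  0≤8≤14 ✓
Π(2lᵢ+1) = 15×15×17 = 3825
triangle coeff Δ(7,7,8) = 1/22086194130
Σ_t [0,6]: t=0:+1/18289152000 t=1:−1/248832000 t=2:+1/24883200 t=3:−1/11943936 t=4:+1/24883200 t=5:−1/248832000 t=6:+1/18289152000 = -11/975421440
(3j)²=1750/289731 [(7 7 8; 0 0 0)], sign=-1
Σ_t [0,0]: t=0:+1/146313216000 = 1/146313216000
(3j)²=78/37145 [(7 7 8; 6 -7 1)], sign=-1
⇒ 4πI² = 157500/3246473
I = (+1)√(157500/3246473/(4π)) = 0.06213402

Gaunt coefficient, +0.062134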